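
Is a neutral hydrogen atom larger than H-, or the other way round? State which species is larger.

Forming H- adds 1 electron to H. More electron–electron repulsion in the same shell, with unchanged nuclear charge, lets the cloud expand.
An anion is larger than its parent atom: H- > H.

H-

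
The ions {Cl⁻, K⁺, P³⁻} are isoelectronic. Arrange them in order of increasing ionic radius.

K⁺ < Cl⁻ < P³⁻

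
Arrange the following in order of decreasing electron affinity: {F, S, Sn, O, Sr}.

F > S > O > Sn > Sr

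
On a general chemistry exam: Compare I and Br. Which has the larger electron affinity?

Br is in period 4, group 17; I is in period 5, group 17.
EA tends to increase across a period and decrease down a group, though the pattern is less regular than for IE or radius.
All are in group 17, so electron affinity increases up the group.
So Br has the larger electron affinity (Br > I).

Br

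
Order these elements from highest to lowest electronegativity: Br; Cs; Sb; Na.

Br, Sb, Na, Cs

Na is in period 3, group 1; Br is in period 4, group 17; Sb is in period 5, group 15; Cs is in period 6, group 1.
Electronegativity increases across a period and decreases down a group, tracking effective nuclear charge and atomic size.
These span different periods and groups, so the two trends combine.
Na > Cs: Na sits above Cs in group 1, so the down-group effect alone puts Na higher.
Sb > Na: the two effects oppose for this pair; the across-period effect wins (2.05 vs 0.93).
Br > Sb: relative to Sb, both the across-period and down-group shifts push Br's electronegativity up.
Tabulated electronegativity (Pauling): Na 0.93, Br 2.96, Sb 2.05, Cs 0.79.
So from highest to lowest: Br > Sb > Na > Cs.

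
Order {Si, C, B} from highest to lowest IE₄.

After 3 electrons have been removed, what remains? Si³⁺ still has 1 valence electron; C³⁺ still has 1 valence electron; B³⁺ is the bare [He] core.
Pulling an electron out of a noble-gas core costs far more than removing a remaining valence electron, so B sits at the high end of IE_4.
Valence configurations: Si³⁺ [Ne]3s¹, C³⁺ [He]2s¹.
The numbers (kJ/mol): Si 4356, C 6223, B 25026.
Overall IE_4 order: Si < C < B.

B, C, Si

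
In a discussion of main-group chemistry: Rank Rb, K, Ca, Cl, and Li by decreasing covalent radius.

Rb > K > Ca > Li > Cl

Li is in period 2, group 1; Cl is in period 3, group 17; K is in period 4, group 1; Ca is in period 4, group 2; Rb is in period 5, group 1.
Atomic radius shrinks across a period as nuclear charge pulls the same shell inward, and grows down a group as new shells are added.
Here both period and group differ, so the two effects have to be weighed against each other.
Li > Cl: the two effects oppose for this pair; the across-period effect wins (133 vs 99 pm).
Ca > Li: the two effects oppose for this pair; the down-group effect wins (171 vs 133 pm).
K > Ca: both are in period 4; the period trend gives K the larger value.
Rb > K: Rb sits below K in group 1, so the down-group effect alone puts Rb larger.
Tabulated atomic radius (pm): Li 133, Cl 99, K 196, Ca 171, Rb 210.
So from largest to smallest: Rb > K > Ca > Li > Cl.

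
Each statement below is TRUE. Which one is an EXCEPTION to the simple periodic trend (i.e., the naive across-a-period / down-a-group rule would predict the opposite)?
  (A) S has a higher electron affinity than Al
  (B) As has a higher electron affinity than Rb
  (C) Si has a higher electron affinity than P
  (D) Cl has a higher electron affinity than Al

(C)

The general trend: electron affinity increases across a period and decreases down a group.
(A) S (period 3, group 16) vs Al (period 3, group 13): the stated order agrees with the simple trend.
(B) As (period 4, group 15) vs Rb (period 5, group 1): the stated order agrees with the simple trend.
(C) Si (period 3, group 14) vs P (period 3, group 15): the stated order contradicts the simple trend.
(D) Cl (period 3, group 17) vs Al (period 3, group 13): the stated order agrees with the simple trend.
The exception is (C): adding an electron to P's half-filled 3p³ is unfavourable, so Si (3p²) has the more exothermic EA.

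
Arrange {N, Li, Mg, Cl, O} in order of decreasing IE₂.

The second ionization energy removes an electron from the +1 ion. For each element: N⁺ still has 4 valence electrons; Li⁺ is the bare [He] core; Mg⁺ still has 1 valence electron; Cl⁺ still has 6 valence electrons; O⁺ still has 5 valence electrons.
Breaking into a closed-shell core is much more expensive than removing a leftover valence electron — Li has the largest IE_2 here.
Valence configurations: N⁺ [He]2s²2p², Mg⁺ [Ne]3s¹, Cl⁺ [Ne]3s²3p⁴, O⁺ [He]2s²2p³.
The numbers (kJ/mol): N 2856, Li 7298, Mg 1451, Cl 2298, O 3388.
So the second ionization energies run Mg < Cl < N < O < Li.

Li, O, N, Cl, Mg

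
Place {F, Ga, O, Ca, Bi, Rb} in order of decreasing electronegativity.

F, O, Bi, Ga, Ca, Rb

O is in period 2, group 16; F is in period 2, group 17; Ca is in period 4, group 2; Ga is in period 4, group 13; Rb is in period 5, group 1; Bi is in period 6, group 15.
Smaller atoms with higher effective nuclear charge are more electronegative.
Neither a single period nor a single group — weigh both effects.
Ca > Rb: relative to Rb, both the across-period and down-group shifts push Ca's electronegativity up.
Ga > Ca: both are in period 4; the period trend gives Ga the larger value.
Bi > Ga: period and group pull opposite ways; the across-period shift dominates (2.02 vs 1.81).
O > Bi: both effects reinforce here, so O is clearly the higher of the two.
F > O: F lies to the right of O in period 2, so the across-period effect alone puts F higher.
Tabulated electronegativity (Pauling): O 3.44, F 3.98, Ca 1.00, Ga 1.81, Rb 0.82, Bi 2.02.
So from highest to lowest: F > O > Bi > Ga > Ca > Rb.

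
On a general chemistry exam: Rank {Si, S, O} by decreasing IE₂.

Consider each +1 ion: Si⁺ still has 3 valence electrons; S⁺ still has 5 valence electrons; O⁺ still has 5 valence electrons.
All are still removing valence electrons, so compare the +1 ions as you would atoms: IE_2 generally rises across a period (higher Z_eff) and falls down a group (larger shell), subject to the usual subshell exceptions.
Valence configurations: Si⁺ [Ne]3s²3p¹, S⁺ [Ne]3s²3p³, O⁺ [He]2s²2p³.
Tabulated IE_2 (kJ/mol): Si 1577, S 2252, O 3388.
Overall IE_2 order: Si < S < O.

O > S > Si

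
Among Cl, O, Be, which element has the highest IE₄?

Be

Consider each +3 ion: Cl³⁺ still has 4 valence electrons; O³⁺ still has 3 valence electrons; Be³⁺ is already 1 electron into the core.
Core electrons are held far more tightly than valence electrons, so Be tops the IE_4 order.
Valence configurations: Cl³⁺ [Ne]3s²3p², O³⁺ [He]2s²2p¹.
Approximate IE_4 values (kJ/mol): Cl 5159, O 7469, Be 21007.
So the fourth ionization energies run Cl < O < Be.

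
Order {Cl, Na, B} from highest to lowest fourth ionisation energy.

The fourth ionization energy removes an electron from the +3 ion. For each element: Cl³⁺ still has 4 valence electrons; Na³⁺ is already 2 electrons into the core; B³⁺ is the bare [He] core.
Breaking into a closed-shell core is much more expensive than removing a leftover valence electron — Na and B have the largest IE_4 here.
Tabulated IE_4 (kJ/mol): Cl 5159, Na 9543, B 25026.
So the fourth ionization energies run Cl < Na < B.

B > Na > Cl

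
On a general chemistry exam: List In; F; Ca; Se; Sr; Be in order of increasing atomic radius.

F < Be < Se < In < Ca < Sr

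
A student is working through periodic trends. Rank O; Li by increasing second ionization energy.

O < Li

The second ionization energy removes an electron from the +1 ion. For each element: O⁺ still has 5 valence electrons; Li⁺ is the bare [He] core.
Core electrons are held far more tightly than valence electrons, so Li tops the IE_2 order.
Approximate IE_2 values (kJ/mol): O 3388, Li 7298.
Hence IE_2: O < Li.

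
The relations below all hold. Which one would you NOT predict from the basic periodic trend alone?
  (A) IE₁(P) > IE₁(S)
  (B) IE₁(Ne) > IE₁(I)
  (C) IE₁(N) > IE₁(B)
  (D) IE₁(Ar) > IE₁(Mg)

(A)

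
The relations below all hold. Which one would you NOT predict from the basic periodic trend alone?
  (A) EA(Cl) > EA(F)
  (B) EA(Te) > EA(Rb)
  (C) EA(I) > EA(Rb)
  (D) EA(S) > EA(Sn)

(A)

The general trend: electron affinity increases across a period and decreases down a group.
(A) Cl (period 3, group 17) vs F (period 2, group 17): the stated order contradicts the simple trend.
(B) Te (period 5, group 16) vs Rb (period 5, group 1): the stated order agrees with the simple trend.
(C) I (period 5, group 17) vs Rb (period 5, group 1): the stated order agrees with the simple trend.
(D) S (period 3, group 16) vs Sn (period 5, group 14): the stated order agrees with the simple trend.
The exception is (A): F's small 2p subshell makes the incoming electron feel strong e⁻–e⁻ repulsion, so Cl actually releases more energy on gaining an electron.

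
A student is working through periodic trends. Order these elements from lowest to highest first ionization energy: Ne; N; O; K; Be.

K, Be, O, N, Ne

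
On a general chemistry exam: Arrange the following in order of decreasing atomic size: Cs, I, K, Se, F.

Cs > K > I > Se > F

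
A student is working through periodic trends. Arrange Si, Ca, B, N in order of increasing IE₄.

After 3 electrons have been removed, what remains? Si³⁺ still has 1 valence electron; Ca³⁺ is already 1 electron into the core; B³⁺ is the bare [He] core; N³⁺ still has 2 valence electrons.
Usually core removal costs more than valence removal, but here the competition is close: a tightly held n=2 valence electron can cost more to remove than an n=3 core electron, so the actual values have to decide it.
Valence configurations: Si³⁺ [Ne]3s¹, N³⁺ [He]2s².
Tabulated IE_4 (kJ/mol): Si 4356, Ca 6491, B 25026, N 7475.
Overall IE_4 order: Si < Ca < N < B.

Si < Ca < N < B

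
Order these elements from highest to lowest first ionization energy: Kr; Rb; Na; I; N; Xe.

N is in period 2, group 15; Na is in period 3, group 1; Kr is in period 4, group 18; Rb is in period 5, group 1; I is in period 5, group 17; Xe is in period 5, group 18.
Across a period the outer electron is held more tightly (higher IE₁); down a group it sits in a higher shell, more shielded, and comes off more easily.
Here both period and group differ, so the two effects have to be weighed against each other.
Na > Rb: Na sits above Rb in group 1, so the down-group effect alone puts Na higher.
I > Na: the two effects oppose for this pair; the across-period effect wins (1008 vs 496 kJ/mol).
Xe > I: both are in period 5; the period trend gives Xe the larger value.
Kr > Xe: they share group 18; the group trend gives Kr the larger value.
N > Kr: period and group pull opposite ways; the down-group shift dominates (1402 vs 1351 kJ/mol).
Approximate values (kJ/mol): N 1402, Na 496, Kr 1351, Rb 403, I 1008, Xe 1170.
So from highest to lowest: N > Kr > Xe > I > Na > Rb.

N > Kr > Xe > I > Na > Rb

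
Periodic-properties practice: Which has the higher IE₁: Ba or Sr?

Sr

Removing the outermost electron gets harder across a period and easier down a group.
All are in group 2, so first ionization energy increases up the group.
So Sr has the higher IE₁ (Sr > Ba).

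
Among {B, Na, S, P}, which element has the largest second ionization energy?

Na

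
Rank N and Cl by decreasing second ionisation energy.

N > Cl

After 1 electron has been removed, what remains? N⁺ still has 4 valence electrons; Cl⁺ still has 6 valence electrons.
All are still removing valence electrons, so compare the +1 ions as you would atoms: IE_2 generally rises across a period (higher Z_eff) and falls down a group (larger shell), subject to the usual subshell exceptions.
Valence configurations: N⁺ [He]2s²2p², Cl⁺ [Ne]3s²3p⁴.
Approximate IE_2 values (kJ/mol): N 2856, Cl 2298.
Hence IE_2: Cl < N.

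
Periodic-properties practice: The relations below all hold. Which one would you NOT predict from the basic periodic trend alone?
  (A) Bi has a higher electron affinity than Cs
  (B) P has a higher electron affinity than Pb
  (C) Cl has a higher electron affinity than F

(C)

The general trend: electron affinity increases across a period and decreases down a group.
(A) Bi (period 6, group 15) vs Cs (period 6, group 1): the stated order agrees with the simple trend.
(B) P (period 3, group 15) vs Pb (period 6, group 14): the stated order agrees with the simple trend.
(C) Cl (period 3, group 17) vs F (period 2, group 17): the stated order contradicts the simple trend.
The exception is (C): F's small 2p subshell makes the incoming electron feel strong e⁻–e⁻ repulsion, so Cl actually releases more energy on gaining an electron.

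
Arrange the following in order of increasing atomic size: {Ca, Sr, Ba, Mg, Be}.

Be < Mg < Ca < Sr < Ba

Be is in period 2, group 2; Mg is in period 3, group 2; Ca is in period 4, group 2; Sr is in period 5, group 2; Ba is in period 6, group 2.
Radius decreases left→right (rising Z_eff, same n) and increases top→bottom (higher n).
All are in group 2, so atomic radius increases down the group.
So from smallest to largest: Be < Mg < Ca < Sr < Ba.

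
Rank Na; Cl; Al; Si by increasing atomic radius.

Na is in period 3, group 1; Al is in period 3, group 13; Si is in period 3, group 14; Cl is in period 3, group 17.
Across a period the added protons contract the valence shell; down a group each new principal shell makes the atom larger.
All lie in period 3, so atomic radius increases right to left.
So from smallest to largest: Cl < Si < Al < Na.

Cl < Si < Al < Na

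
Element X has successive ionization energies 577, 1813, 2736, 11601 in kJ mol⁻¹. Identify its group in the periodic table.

Group 13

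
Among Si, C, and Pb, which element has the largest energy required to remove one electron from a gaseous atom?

C

C is in period 2, group 14; Si is in period 3, group 14; Pb is in period 6, group 14.
Across a period the outer electron is held more tightly (higher IE₁); down a group it sits in a higher shell, more shielded, and comes off more easily.
All are in group 14, so first ionization energy increases up the group.
The largest energy required to remove one electron from a gaseous atom among these belongs to C.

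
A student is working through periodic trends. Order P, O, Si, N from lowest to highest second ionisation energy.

Si < P < N < O

After 1 electron has been removed, what remains? P⁺ still has 4 valence electrons; O⁺ still has 5 valence electrons; Si⁺ still has 3 valence electrons; N⁺ still has 4 valence electrons.
All are still removing valence electrons, so compare the +1 ions as you would atoms: IE_2 generally rises across a period (higher Z_eff) and falls down a group (larger shell), subject to the usual subshell exceptions.
Valence configurations: P⁺ [Ne]3s²3p², O⁺ [He]2s²2p³, Si⁺ [Ne]3s²3p¹, N⁺ [He]2s²2p².
Approximate IE_2 values (kJ/mol): P 1907, O 3388, Si 1577, N 2856.
Overall IE_2 order: Si < P < N < O.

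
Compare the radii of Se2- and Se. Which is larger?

Forming Se2- adds 2 electrons to Se. More electron–electron repulsion in the same shell, with unchanged nuclear charge, lets the cloud expand.
An anion is larger than its parent atom: Se2- > Se.

Se2-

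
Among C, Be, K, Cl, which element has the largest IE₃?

Be

The third ionization energy removes an electron from the +2 ion. For each element: C²⁺ still has 2 valence electrons; Be²⁺ is the bare [He] core; K²⁺ is already 1 electron into the core; Cl²⁺ still has 5 valence electrons.
Usually core removal costs more than valence removal, but here the competition is close: a tightly held n=2 valence electron can cost more to remove than an n=3 core electron, so the actual values have to decide it.
Valence configurations: C²⁺ [He]2s², Cl²⁺ [Ne]3s²3p³.
Tabulated IE_3 (kJ/mol): C 4620, Be 14849, K 4420, Cl 3822.
Overall IE_3 order: Cl < K < C < Be.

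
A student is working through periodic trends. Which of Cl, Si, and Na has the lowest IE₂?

After 1 electron has been removed, what remains? Cl⁺ still has 6 valence electrons; Si⁺ still has 3 valence electrons; Na⁺ is the bare [Ne] core.
Breaking into a closed-shell core is much more expensive than removing a leftover valence electron — Na has the largest IE_2 here.
Valence configurations: Cl⁺ [Ne]3s²3p⁴, Si⁺ [Ne]3s²3p¹.
The numbers (kJ/mol): Cl 2298, Si 1577, Na 4562.
Overall IE_2 order: Si < Cl < Na.

Si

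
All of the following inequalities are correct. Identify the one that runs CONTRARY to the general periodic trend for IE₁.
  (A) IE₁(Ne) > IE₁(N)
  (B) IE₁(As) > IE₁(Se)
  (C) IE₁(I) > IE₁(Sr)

The general trend: IE₁ increases across a period and decreases down a group.
(A) Ne (period 2, group 18) vs N (period 2, group 15): the stated order agrees with the simple trend.
(B) As (period 4, group 15) vs Se (period 4, group 16): the stated order contradicts the simple trend.
(C) I (period 5, group 17) vs Sr (period 5, group 2): the stated order agrees with the simple trend.
The exception is (B): Se (4p⁴) ionizes more easily than half-filled As (4p³).

(B)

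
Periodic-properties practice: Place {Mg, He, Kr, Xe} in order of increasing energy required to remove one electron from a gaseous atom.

Mg < Xe < Kr < He

He is in period 1, group 18; Mg is in period 3, group 2; Kr is in period 4, group 18; Xe is in period 5, group 18.
IE₁ increases left→right with effective nuclear charge and decreases top→bottom as the valence shell moves farther out.
Neither a single period nor a single group — weigh both effects.
Xe > Mg: the two effects oppose for this pair; the across-period effect wins (1170 vs 738 kJ/mol).
Kr > Xe: they share group 18; the group trend gives Kr the larger value.
He > Kr: He sits above Kr in group 18, so the down-group effect alone puts He higher.
Tabulated first ionization energy (kJ/mol): He 2372, Mg 738, Kr 1351, Xe 1170.
So from lowest to highest: Mg < Xe < Kr < He.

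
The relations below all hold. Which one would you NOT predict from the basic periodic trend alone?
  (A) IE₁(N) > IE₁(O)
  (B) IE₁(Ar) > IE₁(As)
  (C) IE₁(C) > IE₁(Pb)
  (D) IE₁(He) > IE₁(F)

(A)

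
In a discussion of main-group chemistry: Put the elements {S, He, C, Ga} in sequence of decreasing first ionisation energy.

He > C > S > Ga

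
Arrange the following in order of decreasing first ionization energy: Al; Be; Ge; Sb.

Be > Sb > Ge > Al

Be is in period 2, group 2; Al is in period 3, group 13; Ge is in period 4, group 14; Sb is in period 5, group 15.
Across a period the outer electron is held more tightly (higher IE₁); down a group it sits in a higher shell, more shielded, and comes off more easily.
These sit on a diagonal, where the across-period and down-group effects partly cancel.
Ge > Al: period and group pull opposite ways; the across-period shift dominates (762 vs 578 kJ/mol).
Sb > Ge: the two effects oppose for this pair; the across-period effect wins (831 vs 762 kJ/mol).
Be > Sb: period and group pull opposite ways; the down-group shift dominates (900 vs 831 kJ/mol).
For reference (kJ/mol): Be 900, Al 578, Ge 762, Sb 831.
So from highest to lowest: Be > Sb > Ge > Al.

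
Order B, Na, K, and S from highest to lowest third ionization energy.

Na > K > B > S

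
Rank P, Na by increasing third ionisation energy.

After 2 electrons have been removed, what remains? P²⁺ still has 3 valence electrons; Na²⁺ is already 1 electron into the core.
Pulling an electron out of a noble-gas core costs far more than removing a remaining valence electron, so Na sits at the high end of IE_3.
Approximate IE_3 values (kJ/mol): P 2914, Na 6910.
Putting it together, IE_3: P < Na.

P < Na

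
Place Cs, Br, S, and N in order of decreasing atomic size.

N is in period 2, group 15; S is in period 3, group 16; Br is in period 4, group 17; Cs is in period 6, group 1.
Moving right in a period, electrons are added to the same shell under a stronger nuclear pull, so atoms get smaller; moving down, a new shell is opened and atoms get larger.
Here both period and group differ, so the two effects have to be weighed against each other.
S > N: the two effects oppose for this pair; the down-group effect wins (103 vs 71 pm).
Br > S: the two effects oppose for this pair; the down-group effect wins (114 vs 103 pm).
Cs > Br: relative to Br, both the across-period and down-group shifts push Cs's atomic radius up.
For reference (pm): N 71, S 103, Br 114, Cs 232.
So from largest to smallest: Cs > Br > S > N.

Cs > Br > S > N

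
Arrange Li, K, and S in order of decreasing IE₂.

The second ionization energy removes an electron from the +1 ion. For each element: Li⁺ is the bare [He] core; K⁺ is the bare [Ar] core; S⁺ still has 5 valence electrons.
Breaking into a closed-shell core is much more expensive than removing a leftover valence electron — K and Li have the largest IE_2 here.
The numbers (kJ/mol): Li 7298, K 3052, S 2252.
Hence IE_2: S < K < Li.

Li, K, S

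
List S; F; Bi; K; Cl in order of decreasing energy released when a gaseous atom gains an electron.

Cl > F > S > Bi > K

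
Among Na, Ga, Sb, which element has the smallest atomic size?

Radius decreases left→right (rising Z_eff, same n) and increases top→bottom (higher n).
These span different periods and groups, so the two trends combine.
Sb > Ga: the two effects oppose for this pair; the down-group effect wins (140 vs 124 pm).
Na > Sb: period and group pull opposite ways; the across-period shift dominates (155 vs 140 pm).
Approximate values (pm): Na 155, Ga 124, Sb 140.
The smallest atomic size among these belongs to Ga.

Ga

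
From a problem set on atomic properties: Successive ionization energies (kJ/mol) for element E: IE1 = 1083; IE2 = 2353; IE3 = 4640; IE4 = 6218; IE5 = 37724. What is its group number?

Look for the largest jump between consecutive ionization energies: IE5/IE4 ≈ 6.1, far larger than any earlier ratio.
That jump marks the point where a core electron is being removed. So the atom has 4 valence electrons.
A main-group element with 4 valence electrons is in group 14.

Group 14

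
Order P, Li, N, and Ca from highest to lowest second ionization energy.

IE_2 is the cost of taking one more electron from the +1 cation: P⁺ still has 4 valence electrons; Li⁺ is the bare [He] core; N⁺ still has 4 valence electrons; Ca⁺ still has 1 valence electron.
Pulling an electron out of a noble-gas core costs far more than removing a remaining valence electron, so Li sits at the high end of IE_2.
Valence configurations: P⁺ [Ne]3s²3p², N⁺ [He]2s²2p², Ca⁺ [Ar]4s¹.
The numbers (kJ/mol): P 1907, Li 7298, N 2856, Ca 1145.
So the second ionization energies run Ca < P < N < Li.

Li > N > P > Ca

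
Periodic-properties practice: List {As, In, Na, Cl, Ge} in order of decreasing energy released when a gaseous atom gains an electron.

Cl, Ge, As, Na, In

Na is in period 3, group 1; Cl is in period 3, group 17; Ge is in period 4, group 14; As is in period 4, group 15; In is in period 5, group 13.
EA tends to increase across a period and decrease down a group, though the pattern is less regular than for IE or radius.
These span different periods and groups, so the two trends combine.
Na > In: period and group pull opposite ways; the down-group shift dominates (53 vs 29 kJ/mol).
As > Na: period and group pull opposite ways; the across-period shift dominates (78 vs 53 kJ/mol).
Ge > As: this pair runs against the simple trend — see the exception note.
Cl > Ge: relative to Ge, both the across-period and down-group shifts push Cl's electron affinity up.
Note the exception: Ge has a higher electron affinity than As, contrary to the simple trend — adding an electron to As's half-filled 4p³ is unfavourable, so Ge (4p²) has the more exothermic EA.
For reference (kJ/mol): Na 53, Cl 349, Ge 119, As 78, In 29.
So from highest to lowest: Cl > Ge > As > Na > In.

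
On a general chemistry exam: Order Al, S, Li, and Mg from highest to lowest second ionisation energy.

Li > S > Al > Mg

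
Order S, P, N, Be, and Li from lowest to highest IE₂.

Be < P < S < N < Li

IE_2 is the cost of taking one more electron from the +1 cation: S⁺ still has 5 valence electrons; P⁺ still has 4 valence electrons; N⁺ still has 4 valence electrons; Be⁺ still has 1 valence electron; Li⁺ is the bare [He] core.
Pulling an electron out of a noble-gas core costs far more than removing a remaining valence electron, so Li sits at the high end of IE_2.
Valence configurations: S⁺ [Ne]3s²3p³, P⁺ [Ne]3s²3p², N⁺ [He]2s²2p², Be⁺ [He]2s¹.
The numbers (kJ/mol): S 2252, P 1907, N 2856, Be 1757, Li 7298.
So the second ionization energies run Be < P < S < N < Li.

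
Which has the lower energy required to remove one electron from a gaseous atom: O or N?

O

N is in period 2, group 15; O is in period 2, group 16.
First ionization energy rises across a period (greater Z_eff holds electrons more tightly) and falls down a group (valence electrons are farther from the nucleus).
All lie in period 2; the across-period trend (first ionization energy increases left to right) applies, with the exception below.
Note the exception: N has a higher first ionization energy than O, contrary to the simple trend — pairing an electron in O's 2p⁴ costs repulsion energy, so O ionizes more easily than half-filled N (2p³).
For reference (kJ/mol): N 1402, O 1314.
So O has the lower energy required to remove one electron from a gaseous atom (O < N).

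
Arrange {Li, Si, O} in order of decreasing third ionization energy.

The third ionization energy removes an electron from the +2 ion. For each element: Li²⁺ is already 1 electron into the core; Si²⁺ still has 2 valence electrons; O²⁺ still has 4 valence electrons.
Core electrons are held far more tightly than valence electrons, so Li tops the IE_3 order.
Valence configurations: Si²⁺ [Ne]3s², O²⁺ [He]2s²2p².
The numbers (kJ/mol): Li 11815, Si 3232, O 5300.
Overall IE_3 order: Si < O < Li.

Li > O > Si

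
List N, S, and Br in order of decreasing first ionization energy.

N is in period 2, group 15; S is in period 3, group 16; Br is in period 4, group 17.
IE₁ increases left→right with effective nuclear charge and decreases top→bottom as the valence shell moves farther out.
A diagonal step moves right (one effect) and down (the opposite effect) at once.
Br > S: period and group pull opposite ways; the across-period shift dominates (1140 vs 1000 kJ/mol).
N > Br: period and group pull opposite ways; the down-group shift dominates (1402 vs 1140 kJ/mol).
Approximate values (kJ/mol): N 1402, S 1000, Br 1140.
So from highest to lowest: N > Br > S.

N, Br, S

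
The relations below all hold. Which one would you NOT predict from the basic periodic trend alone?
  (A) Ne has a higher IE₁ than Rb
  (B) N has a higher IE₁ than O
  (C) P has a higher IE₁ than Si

(B)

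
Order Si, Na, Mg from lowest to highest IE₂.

The second ionization energy removes an electron from the +1 ion. For each element: Si⁺ still has 3 valence electrons; Na⁺ is the bare [Ne] core; Mg⁺ still has 1 valence electron.
Breaking into a closed-shell core is much more expensive than removing a leftover valence electron — Na has the largest IE_2 here.
Valence configurations: Si⁺ [Ne]3s²3p¹, Mg⁺ [Ne]3s¹.
The numbers (kJ/mol): Si 1577, Na 4562, Mg 1451.
So the second ionization energies run Mg < Si < Na.

Mg < Si < Na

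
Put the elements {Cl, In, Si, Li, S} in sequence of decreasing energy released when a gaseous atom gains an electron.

Cl > S > Si > Li > In

Li is in period 2, group 1; Si is in period 3, group 14; S is in period 3, group 16; Cl is in period 3, group 17; In is in period 5, group 13.
Adding an electron releases more energy for atoms nearer the top right (short of the noble gases).
These span different periods and groups, so the two trends combine.
Li > In: period and group pull opposite ways; the down-group shift dominates (60 vs 29 kJ/mol).
Si > Li: the two effects oppose for this pair; the across-period effect wins (134 vs 60 kJ/mol).
S > Si: S lies to the right of Si in period 3, so the across-period effect alone puts S higher.
Cl > S: Cl lies to the right of S in period 3, so the across-period effect alone puts Cl higher.
Tabulated electron affinity (kJ/mol): Li 60, Si 134, S 200, Cl 349, In 29.
So from highest to lowest: Cl > S > Si > Li > In.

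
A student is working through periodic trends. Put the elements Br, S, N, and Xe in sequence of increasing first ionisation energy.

S, Br, Xe, N

N is in period 2, group 15; S is in period 3, group 16; Br is in period 4, group 17; Xe is in period 5, group 18.
IE₁ increases left→right with effective nuclear charge and decreases top→bottom as the valence shell moves farther out.
A diagonal step moves right (one effect) and down (the opposite effect) at once.
Br > S: period and group pull opposite ways; the across-period shift dominates (1140 vs 1000 kJ/mol).
Xe > Br: period and group pull opposite ways; the across-period shift dominates (1170 vs 1140 kJ/mol).
N > Xe: period and group pull opposite ways; the down-group shift dominates (1402 vs 1170 kJ/mol).
Tabulated first ionization energy (kJ/mol): N 1402, S 1000, Br 1140, Xe 1170.
So from lowest to highest: S < Br < Xe < N.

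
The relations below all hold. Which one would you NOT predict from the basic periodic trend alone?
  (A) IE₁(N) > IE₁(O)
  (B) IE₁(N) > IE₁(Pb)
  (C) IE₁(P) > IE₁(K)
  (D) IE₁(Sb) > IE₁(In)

(A)

The general trend: first ionisation energy increases across a period and decreases down a group.
(A) N (period 2, group 15) vs O (period 2, group 16): the stated order contradicts the simple trend.
(B) N (period 2, group 15) vs Pb (period 6, group 14): the stated order agrees with the simple trend.
(C) P (period 3, group 15) vs K (period 4, group 1): the stated order agrees with the simple trend.
(D) Sb (period 5, group 15) vs In (period 5, group 13): the stated order agrees with the simple trend.
The exception is (A): pairing an electron in O's 2p⁴ costs repulsion energy, so O ionizes more easily than half-filled N (2p³).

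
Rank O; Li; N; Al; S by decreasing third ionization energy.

Li > O > N > S > Al

The third ionization energy removes an electron from the +2 ion. For each element: O²⁺ still has 4 valence electrons; Li²⁺ is already 1 electron into the core; N²⁺ still has 3 valence electrons; Al²⁺ still has 1 valence electron; S²⁺ still has 4 valence electrons.
Breaking into a closed-shell core is much more expensive than removing a leftover valence electron — Li has the largest IE_3 here.
Valence configurations: O²⁺ [He]2s²2p², N²⁺ [He]2s²2p¹, Al²⁺ [Ne]3s¹, S²⁺ [Ne]3s²3p².
Approximate IE_3 values (kJ/mol): O 5300, Li 11815, N 4578, Al 2745, S 3357.
Hence IE_3: Al < S < N < O < Li.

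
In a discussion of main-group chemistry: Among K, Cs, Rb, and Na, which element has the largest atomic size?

Cs

Na is in period 3, group 1; K is in period 4, group 1; Rb is in period 5, group 1; Cs is in period 6, group 1.
Radius decreases left→right (rising Z_eff, same n) and increases top→bottom (higher n).
All are in group 1, so atomic radius increases down the group.
The largest atomic size among these belongs to Cs.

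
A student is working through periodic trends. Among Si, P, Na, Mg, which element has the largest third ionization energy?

Mg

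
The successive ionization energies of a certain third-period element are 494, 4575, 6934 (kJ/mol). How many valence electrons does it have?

1

Look for the largest jump between consecutive ionization energies: IE2/IE1 ≈ 9.3, far larger than any earlier ratio.
That jump marks the point where a core electron is being removed. So the atom has 1 valence electron.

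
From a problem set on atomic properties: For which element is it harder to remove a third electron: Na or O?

Na

The third ionization energy removes an electron from the +2 ion. For each element: Na²⁺ is already 1 electron into the core; O²⁺ still has 4 valence electrons.
Breaking into a closed-shell core is much more expensive than removing a leftover valence electron — Na has the largest IE_3 here.
Approximate IE_3 values (kJ/mol): Na 6910, O 5300.
So the third ionization energies run O < Na.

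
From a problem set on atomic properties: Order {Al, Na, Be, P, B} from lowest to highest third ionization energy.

IE_3 is the cost of taking one more electron from the +2 cation: Al²⁺ still has 1 valence electron; Na²⁺ is already 1 electron into the core; Be²⁺ is the bare [He] core; P²⁺ still has 3 valence electrons; B²⁺ still has 1 valence electron.
Pulling an electron out of a noble-gas core costs far more than removing a remaining valence electron, so Na and Be sit at the high end of IE_3.
Valence configurations: Al²⁺ [Ne]3s¹, P²⁺ [Ne]3s²3p¹, B²⁺ [He]2s¹.
Tabulated IE_3 (kJ/mol): Al 2745, Na 6910, Be 14849, P 2914, B 3660.
Putting it together, IE_3: Al < P < B < Na < Be.

Al < P < B < Na < Be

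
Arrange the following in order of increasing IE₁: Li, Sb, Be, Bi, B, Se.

Li, Bi, B, Sb, Be, Se

Li is in period 2, group 1; Be is in period 2, group 2; B is in period 2, group 13; Se is in period 4, group 16; Sb is in period 5, group 15; Bi is in period 6, group 15.
Across a period the outer electron is held more tightly (higher IE₁); down a group it sits in a higher shell, more shielded, and comes off more easily.
These span different periods and groups, so the two trends combine.
Bi > Li: the two effects oppose for this pair; the across-period effect wins (703 vs 520 kJ/mol).
B > Bi: period and group pull opposite ways; the down-group shift dominates (801 vs 703 kJ/mol).
Sb > B: period and group pull opposite ways; the across-period shift dominates (831 vs 801 kJ/mol).
Be > Sb: the two effects oppose for this pair; the down-group effect wins (900 vs 831 kJ/mol).
Se > Be: the two effects oppose for this pair; the across-period effect wins (941 vs 900 kJ/mol).
Note the exception: Be has a higher first ionization energy than B, contrary to the simple trend — removing B's lone 2p electron is easier than breaking Be's filled 2s².
Approximate values (kJ/mol): Li 520, Be 900, B 801, Se 941, Sb 831, Bi 703.
So from lowest to highest: Li < Bi < B < Sb < Be < Se.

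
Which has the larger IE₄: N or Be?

Be

IE_4 is the cost of taking one more electron from the +3 cation: N³⁺ still has 2 valence electrons; Be³⁺ is already 1 electron into the core.
Breaking into a closed-shell core is much more expensive than removing a leftover valence electron — Be has the largest IE_4 here.
Approximate IE_4 values (kJ/mol): N 7475, Be 21007.
So the fourth ionization energies run N < Be.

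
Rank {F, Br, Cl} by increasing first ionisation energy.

Br, Cl, F

F is in period 2, group 17; Cl is in period 3, group 17; Br is in period 4, group 17.
Across a period the outer electron is held more tightly (higher IE₁); down a group it sits in a higher shell, more shielded, and comes off more easily.
All are in group 17, so first ionization energy increases up the group.
So from lowest to highest: Br < Cl < F.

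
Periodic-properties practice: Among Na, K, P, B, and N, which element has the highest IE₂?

Consider each +1 ion: Na⁺ is the bare [Ne] core; K⁺ is the bare [Ar] core; P⁺ still has 4 valence electrons; B⁺ still has 2 valence electrons; N⁺ still has 4 valence electrons.
Breaking into a closed-shell core is much more expensive than removing a leftover valence electron — K and Na have the largest IE_2 here.
Valence configurations: P⁺ [Ne]3s²3p², B⁺ [He]2s², N⁺ [He]2s²2p².
The numbers (kJ/mol): Na 4562, K 3052, P 1907, B 2427, N 2856.
Overall IE_2 order: P < B < N < K < Na.

Na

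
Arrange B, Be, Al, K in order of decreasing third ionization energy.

After 2 electrons have been removed, what remains? B²⁺ still has 1 valence electron; Be²⁺ is the bare [He] core; Al²⁺ still has 1 valence electron; K²⁺ is already 1 electron into the core.
Breaking into a closed-shell core is much more expensive than removing a leftover valence electron — K and Be have the largest IE_3 here.
Valence configurations: B²⁺ [He]2s¹, Al²⁺ [Ne]3s¹.
Tabulated IE_3 (kJ/mol): B 3660, Be 14849, Al 2745, K 4420.
Hence IE_3: Al < B < K < Be.

Be, K, B, Al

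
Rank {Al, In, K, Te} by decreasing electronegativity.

Smaller atoms with higher effective nuclear charge are more electronegative.
These span different periods and groups, so the two trends combine.
Al > K: relative to K, both the across-period and down-group shifts push Al's electronegativity up.
In > Al: this pair runs against the simple trend — see the exception note.
Te > In: Te lies to the right of In in period 5, so the across-period effect alone puts Te higher.
Note the exception: In has a higher electronegativity than Al, contrary to the simple trend — poor shielding by filled d (and f) subshells raises the heavier element's effective nuclear charge more than the simple down-group trend predicts.
Approximate values (Pauling): Al 1.61, K 0.82, In 1.78, Te 2.10.
So from highest to lowest: Te > In > Al > K.

Te > In > Al > K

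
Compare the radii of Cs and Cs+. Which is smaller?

Forming Cs+ removes 1 electron from Cs. Fewer electrons for the same nuclear charge means less shielding and a higher Z_eff on the remaining electrons, and for main-group metals the entire outer shell is lost.
A cation is smaller than its parent atom: Cs+ < Cs.

Cs+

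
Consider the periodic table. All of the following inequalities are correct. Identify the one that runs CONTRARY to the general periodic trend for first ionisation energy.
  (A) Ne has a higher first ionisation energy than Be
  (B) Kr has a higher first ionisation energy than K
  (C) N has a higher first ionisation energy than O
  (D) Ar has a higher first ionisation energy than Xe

(C)

The general trend: first ionisation energy increases across a period and decreases down a group.
(A) Ne (period 2, group 18) vs Be (period 2, group 2): the stated order agrees with the simple trend.
(B) Kr (period 4, group 18) vs K (period 4, group 1): the stated order agrees with the simple trend.
(C) N (period 2, group 15) vs O (period 2, group 16): the stated order contradicts the simple trend.
(D) Ar (period 3, group 18) vs Xe (period 5, group 18): the stated order agrees with the simple trend.
The exception is (C): pairing an electron in O's 2p⁴ costs repulsion energy, so O ionizes more easily than half-filled N (2p³).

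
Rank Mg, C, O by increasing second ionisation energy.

The second ionization energy removes an electron from the +1 ion. For each element: Mg⁺ still has 1 valence electron; C⁺ still has 3 valence electrons; O⁺ still has 5 valence electrons.
All are still removing valence electrons, so compare the +1 ions as you would atoms: IE_2 generally rises across a period (higher Z_eff) and falls down a group (larger shell), subject to the usual subshell exceptions.
Valence configurations: Mg⁺ [Ne]3s¹, C⁺ [He]2s²2p¹, O⁺ [He]2s²2p³.
Tabulated IE_2 (kJ/mol): Mg 1451, C 2353, O 3388.
Putting it together, IE_2: Mg < C < O.

Mg < C < O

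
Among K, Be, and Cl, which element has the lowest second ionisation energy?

After 1 electron has been removed, what remains? K⁺ is the bare [Ar] core; Be⁺ still has 1 valence electron; Cl⁺ still has 6 valence electrons.
Core electrons are held far more tightly than valence electrons, so K tops the IE_2 order.
Valence configurations: Be⁺ [He]2s¹, Cl⁺ [Ne]3s²3p⁴.
The numbers (kJ/mol): K 3052, Be 1757, Cl 2298.
So the second ionization energies run Be < Cl < K.

Be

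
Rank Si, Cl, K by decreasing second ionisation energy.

K > Cl > Si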